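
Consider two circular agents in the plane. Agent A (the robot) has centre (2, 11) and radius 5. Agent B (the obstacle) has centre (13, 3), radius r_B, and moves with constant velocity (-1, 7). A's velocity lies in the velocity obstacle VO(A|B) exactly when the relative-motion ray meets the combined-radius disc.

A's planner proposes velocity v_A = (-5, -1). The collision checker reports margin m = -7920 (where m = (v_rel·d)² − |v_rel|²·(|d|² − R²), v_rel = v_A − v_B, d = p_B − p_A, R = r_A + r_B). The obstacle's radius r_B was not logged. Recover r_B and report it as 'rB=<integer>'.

m = -7920
d = (11, -8);  v_rel = (-4, -8),  |v_rel|² = 80
v_rel×d = (-4)·(-8) − (-8)·(11) = 120
since m = R²·80 − 120²:  R² = (14400 + -7920) / 80 = 81
R = √81 = 9  ⇒  r_B = 9 − 5 = 4

rB=4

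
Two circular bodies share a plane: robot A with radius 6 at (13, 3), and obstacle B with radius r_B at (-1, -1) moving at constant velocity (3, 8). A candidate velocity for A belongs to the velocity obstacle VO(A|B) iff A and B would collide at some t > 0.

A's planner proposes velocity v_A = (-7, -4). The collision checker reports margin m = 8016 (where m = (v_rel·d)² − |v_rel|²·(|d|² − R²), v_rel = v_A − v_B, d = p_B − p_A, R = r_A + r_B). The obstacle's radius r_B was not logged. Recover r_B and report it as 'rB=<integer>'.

m = 8016
d = (-14, -4);  v_rel = (-10, -12),  |v_rel|² = 244
v_rel×d = (-10)·(-4) − (-12)·(-14) = -128
since m = R²·244 − (-128)²:  R² = (16384 + 8016) / 244 = 100
R = √100 = 10  ⇒  r_B = 10 − 6 = 4

rB=4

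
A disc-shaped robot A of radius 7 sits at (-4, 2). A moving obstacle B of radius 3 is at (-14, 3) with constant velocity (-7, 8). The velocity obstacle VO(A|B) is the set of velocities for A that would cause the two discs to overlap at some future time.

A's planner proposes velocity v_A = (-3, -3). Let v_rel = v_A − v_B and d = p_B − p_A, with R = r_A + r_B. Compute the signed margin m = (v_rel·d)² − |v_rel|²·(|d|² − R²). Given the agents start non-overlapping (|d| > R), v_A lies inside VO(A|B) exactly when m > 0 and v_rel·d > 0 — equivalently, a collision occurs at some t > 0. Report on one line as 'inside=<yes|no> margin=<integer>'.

d = (-10, 1),  |d|² = 101;  R = 7+3 = 10,  c = 101−10² = 1
v_rel = (4, -11),  |v_rel|² = 137;  v_rel·d = (4)·(-10) + (-11)·(1) = -51
137·t² + 102·t + 1 = 0  ⇒  m = (-51)² − 137·1 = 2464
m = 2464 > 0,  v_rel·d = -51 < 0  ⇒  outside

inside=no margin=2464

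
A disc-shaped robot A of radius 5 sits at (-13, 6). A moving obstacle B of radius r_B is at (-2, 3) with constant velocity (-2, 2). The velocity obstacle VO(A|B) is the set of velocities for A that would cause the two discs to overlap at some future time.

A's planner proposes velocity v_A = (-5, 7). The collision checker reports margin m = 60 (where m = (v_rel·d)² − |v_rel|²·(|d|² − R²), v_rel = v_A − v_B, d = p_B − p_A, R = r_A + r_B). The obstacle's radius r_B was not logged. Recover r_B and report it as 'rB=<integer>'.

m = 60
d = (11, -3);  v_rel = (-3, 5),  |v_rel|² = 34
v_rel×d = (-3)·(-3) − (5)·(11) = -46
since m = R²·34 − (-46)²:  R² = (2116 + 60) / 34 = 64
R = √64 = 8  ⇒  r_B = 8 − 5 = 3

rB=3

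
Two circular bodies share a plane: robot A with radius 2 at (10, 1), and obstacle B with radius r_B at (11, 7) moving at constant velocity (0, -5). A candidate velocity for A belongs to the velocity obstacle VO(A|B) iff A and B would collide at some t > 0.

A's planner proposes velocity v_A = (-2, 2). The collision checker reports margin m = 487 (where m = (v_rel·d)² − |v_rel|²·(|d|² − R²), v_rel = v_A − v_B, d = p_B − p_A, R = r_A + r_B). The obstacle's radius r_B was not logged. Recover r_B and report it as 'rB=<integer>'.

m = 487
d = (1, 6);  v_rel = (-2, 7),  |v_rel|² = 53
v_rel×d = (-2)·(6) − (7)·(1) = -19
since m = R²·53 − (-19)²:  R² = (361 + 487) / 53 = 16
R = √16 = 4  ⇒  r_B = 4 − 2 = 2

rB=2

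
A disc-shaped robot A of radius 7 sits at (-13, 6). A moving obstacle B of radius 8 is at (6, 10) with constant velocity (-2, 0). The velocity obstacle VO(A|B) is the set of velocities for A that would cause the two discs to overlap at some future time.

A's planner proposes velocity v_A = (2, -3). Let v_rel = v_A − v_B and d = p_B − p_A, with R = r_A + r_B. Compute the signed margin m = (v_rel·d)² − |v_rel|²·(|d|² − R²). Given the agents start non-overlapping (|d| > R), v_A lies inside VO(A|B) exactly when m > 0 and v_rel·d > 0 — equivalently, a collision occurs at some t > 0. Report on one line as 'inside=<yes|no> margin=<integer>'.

d = (19, 4),  |d|² = 377;  R = 7+8 = 15,  c = 377−15² = 152
v_rel = (4, -3),  |v_rel|² = 25;  v_rel·d = (4)·(19) + (-3)·(4) = 64
25·t² − 128·t + 152 = 0  ⇒  m = 64² − 25·152 = 296
m = 296 > 0,  v_rel·d = 64 > 0  ⇒  inside

inside=yes margin=296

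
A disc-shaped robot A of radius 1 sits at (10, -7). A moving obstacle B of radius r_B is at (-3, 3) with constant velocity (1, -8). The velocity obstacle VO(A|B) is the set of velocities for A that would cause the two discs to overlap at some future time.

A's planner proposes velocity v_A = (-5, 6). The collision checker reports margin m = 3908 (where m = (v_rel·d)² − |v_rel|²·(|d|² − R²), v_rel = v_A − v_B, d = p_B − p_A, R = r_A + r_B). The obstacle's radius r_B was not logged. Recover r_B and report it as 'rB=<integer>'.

m = 3908
d = (-13, 10);  v_rel = (-6, 14),  |v_rel|² = 232
v_rel×d = (-6)·(10) − (14)·(-13) = 122
since m = R²·232 − 122²:  R² = (14884 + 3908) / 232 = 81
R = √81 = 9  ⇒  r_B = 9 − 1 = 8

rB=8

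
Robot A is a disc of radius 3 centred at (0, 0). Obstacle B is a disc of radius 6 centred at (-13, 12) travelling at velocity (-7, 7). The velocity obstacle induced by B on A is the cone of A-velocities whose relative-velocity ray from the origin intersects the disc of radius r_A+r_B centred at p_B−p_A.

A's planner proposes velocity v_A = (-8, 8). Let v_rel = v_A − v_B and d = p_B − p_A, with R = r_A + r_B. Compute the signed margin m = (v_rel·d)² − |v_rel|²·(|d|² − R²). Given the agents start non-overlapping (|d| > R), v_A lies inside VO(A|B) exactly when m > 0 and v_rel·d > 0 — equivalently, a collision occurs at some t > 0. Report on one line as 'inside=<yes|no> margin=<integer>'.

d = (-13, 12),  |d|² = 313;  R = 3+6 = 9,  c = 313−9² = 232
v_rel = (-1, 1),  |v_rel|² = 2;  v_rel·d = (-1)·(-13) + (1)·(12) = 25
2·t² − 50·t + 232 = 0  ⇒  m = 25² − 2·232 = 161
m = 161 > 0,  v_rel·d = 25 > 0  ⇒  inside

inside=yes margin=161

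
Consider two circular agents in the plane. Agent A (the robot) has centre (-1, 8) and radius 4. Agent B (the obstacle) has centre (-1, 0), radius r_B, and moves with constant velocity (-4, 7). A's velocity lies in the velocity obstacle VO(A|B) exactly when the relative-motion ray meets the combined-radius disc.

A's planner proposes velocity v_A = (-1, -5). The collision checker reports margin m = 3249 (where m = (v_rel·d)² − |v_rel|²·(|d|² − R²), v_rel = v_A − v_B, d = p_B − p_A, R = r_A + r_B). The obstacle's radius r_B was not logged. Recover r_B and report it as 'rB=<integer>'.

m = 3249
d = (0, -8);  v_rel = (3, -12),  |v_rel|² = 153
v_rel×d = (3)·(-8) − (-12)·(0) = -24
since m = R²·153 − (-24)²:  R² = (576 + 3249) / 153 = 25
R = √25 = 5  ⇒  r_B = 5 − 4 = 1

rB=1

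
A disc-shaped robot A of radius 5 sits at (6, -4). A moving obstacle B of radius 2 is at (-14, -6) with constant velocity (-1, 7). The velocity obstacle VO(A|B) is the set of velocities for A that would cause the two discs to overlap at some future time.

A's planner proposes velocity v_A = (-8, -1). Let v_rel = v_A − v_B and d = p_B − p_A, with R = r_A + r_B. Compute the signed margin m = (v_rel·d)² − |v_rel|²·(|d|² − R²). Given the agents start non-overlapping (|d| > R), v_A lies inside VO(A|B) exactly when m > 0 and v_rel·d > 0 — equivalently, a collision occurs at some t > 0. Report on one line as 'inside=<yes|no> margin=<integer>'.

d = (-20, -2),  |d|² = 404;  R = 5+2 = 7,  c = 404−7² = 355
v_rel = (-7, -8),  |v_rel|² = 113;  v_rel·d = (-7)·(-20) + (-8)·(-2) = 156
113·t² − 312·t + 355 = 0  ⇒  m = 156² − 113·355 = -15779
m = -15779 < 0,  v_rel·d = 156 > 0  ⇒  outside

inside=no margin=-15779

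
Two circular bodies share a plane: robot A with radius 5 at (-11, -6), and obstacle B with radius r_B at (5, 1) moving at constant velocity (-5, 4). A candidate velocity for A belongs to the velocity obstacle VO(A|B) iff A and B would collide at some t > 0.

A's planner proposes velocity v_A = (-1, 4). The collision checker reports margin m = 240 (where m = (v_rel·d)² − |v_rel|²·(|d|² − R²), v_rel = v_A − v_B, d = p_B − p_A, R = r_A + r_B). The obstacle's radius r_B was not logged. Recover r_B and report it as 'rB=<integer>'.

m = 240
d = (16, 7);  v_rel = (4, 0),  |v_rel|² = 16
v_rel×d = (4)·(7) − (0)·(16) = 28
since m = R²·16 − 28²:  R² = (784 + 240) / 16 = 64
R = √64 = 8  ⇒  r_B = 8 − 5 = 3

rB=3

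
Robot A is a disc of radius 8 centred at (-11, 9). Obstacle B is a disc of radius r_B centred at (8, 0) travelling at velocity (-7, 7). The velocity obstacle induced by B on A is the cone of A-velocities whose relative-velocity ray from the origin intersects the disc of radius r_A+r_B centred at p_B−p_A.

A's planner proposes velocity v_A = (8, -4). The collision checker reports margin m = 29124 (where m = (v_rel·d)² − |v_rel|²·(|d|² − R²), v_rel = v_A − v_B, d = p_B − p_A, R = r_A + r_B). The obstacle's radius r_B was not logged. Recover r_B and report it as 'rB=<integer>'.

m = 29124
d = (19, -9);  v_rel = (15, -11),  |v_rel|² = 346
v_rel×d = (15)·(-9) − (-11)·(19) = 74
since m = R²·346 − 74²:  R² = (5476 + 29124) / 346 = 100
R = √100 = 10  ⇒  r_B = 10 − 8 = 2

rB=2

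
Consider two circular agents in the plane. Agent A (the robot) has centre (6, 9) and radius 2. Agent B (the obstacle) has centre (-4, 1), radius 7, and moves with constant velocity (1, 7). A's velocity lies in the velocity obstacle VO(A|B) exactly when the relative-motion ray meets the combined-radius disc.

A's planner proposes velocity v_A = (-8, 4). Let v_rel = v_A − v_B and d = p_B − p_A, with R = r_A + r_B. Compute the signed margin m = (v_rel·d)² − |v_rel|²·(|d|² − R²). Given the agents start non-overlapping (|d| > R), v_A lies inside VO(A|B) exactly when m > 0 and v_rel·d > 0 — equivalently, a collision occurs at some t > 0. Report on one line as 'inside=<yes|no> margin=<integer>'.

d = (-10, -8),  |d|² = 164;  R = 2+7 = 9,  c = 164−9² = 83
v_rel = (-9, -3),  |v_rel|² = 90;  v_rel·d = (-9)·(-10) + (-3)·(-8) = 114
90·t² − 228·t + 83 = 0  ⇒  m = 114² − 90·83 = 5526
m = 5526 > 0,  v_rel·d = 114 > 0  ⇒  inside

inside=yes margin=5526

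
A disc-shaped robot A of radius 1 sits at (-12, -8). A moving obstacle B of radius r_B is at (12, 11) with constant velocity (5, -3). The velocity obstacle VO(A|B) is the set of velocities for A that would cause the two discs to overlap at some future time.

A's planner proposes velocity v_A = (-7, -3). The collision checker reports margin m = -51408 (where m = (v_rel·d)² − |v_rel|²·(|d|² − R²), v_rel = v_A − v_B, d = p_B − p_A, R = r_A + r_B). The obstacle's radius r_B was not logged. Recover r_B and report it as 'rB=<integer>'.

m = -51408
d = (24, 19);  v_rel = (-12, 0),  |v_rel|² = 144
v_rel×d = (-12)·(19) − (0)·(24) = -228
since m = R²·144 − (-228)²:  R² = (51984 + -51408) / 144 = 4
R = √4 = 2  ⇒  r_B = 2 − 1 = 1

rB=1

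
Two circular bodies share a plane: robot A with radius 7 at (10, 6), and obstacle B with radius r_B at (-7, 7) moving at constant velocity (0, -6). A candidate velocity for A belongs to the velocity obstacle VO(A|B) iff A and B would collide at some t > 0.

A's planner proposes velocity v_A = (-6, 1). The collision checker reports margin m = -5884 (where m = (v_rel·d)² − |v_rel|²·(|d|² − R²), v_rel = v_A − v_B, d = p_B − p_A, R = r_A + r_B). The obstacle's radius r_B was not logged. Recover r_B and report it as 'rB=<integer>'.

m = -5884
d = (-17, 1);  v_rel = (-6, 7),  |v_rel|² = 85
v_rel×d = (-6)·(1) − (7)·(-17) = 113
since m = R²·85 − 113²:  R² = (12769 + -5884) / 85 = 81
R = √81 = 9  ⇒  r_B = 9 − 7 = 2

rB=2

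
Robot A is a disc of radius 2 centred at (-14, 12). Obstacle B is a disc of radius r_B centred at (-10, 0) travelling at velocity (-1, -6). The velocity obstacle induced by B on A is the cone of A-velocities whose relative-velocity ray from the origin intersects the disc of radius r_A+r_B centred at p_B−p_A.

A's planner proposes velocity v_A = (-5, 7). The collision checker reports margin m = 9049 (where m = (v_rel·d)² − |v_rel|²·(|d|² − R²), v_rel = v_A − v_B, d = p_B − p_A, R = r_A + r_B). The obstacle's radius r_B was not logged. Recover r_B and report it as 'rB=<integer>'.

m = 9049
d = (4, -12);  v_rel = (-4, 13),  |v_rel|² = 185
v_rel×d = (-4)·(-12) − (13)·(4) = -4
since m = R²·185 − (-4)²:  R² = (16 + 9049) / 185 = 49
R = √49 = 7  ⇒  r_B = 7 − 2 = 5

rB=5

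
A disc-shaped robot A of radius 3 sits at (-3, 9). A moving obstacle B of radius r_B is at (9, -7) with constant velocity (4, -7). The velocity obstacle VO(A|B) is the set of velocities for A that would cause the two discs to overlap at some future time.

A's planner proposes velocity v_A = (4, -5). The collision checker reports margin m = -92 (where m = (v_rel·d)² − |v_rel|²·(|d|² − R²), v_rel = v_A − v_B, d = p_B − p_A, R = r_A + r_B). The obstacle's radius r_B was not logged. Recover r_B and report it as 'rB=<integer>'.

m = -92
d = (12, -16);  v_rel = (0, 2),  |v_rel|² = 4
v_rel×d = (0)·(-16) − (2)·(12) = -24
since m = R²·4 − (-24)²:  R² = (576 + -92) / 4 = 121
R = √121 = 11  ⇒  r_B = 11 − 3 = 8

rB=8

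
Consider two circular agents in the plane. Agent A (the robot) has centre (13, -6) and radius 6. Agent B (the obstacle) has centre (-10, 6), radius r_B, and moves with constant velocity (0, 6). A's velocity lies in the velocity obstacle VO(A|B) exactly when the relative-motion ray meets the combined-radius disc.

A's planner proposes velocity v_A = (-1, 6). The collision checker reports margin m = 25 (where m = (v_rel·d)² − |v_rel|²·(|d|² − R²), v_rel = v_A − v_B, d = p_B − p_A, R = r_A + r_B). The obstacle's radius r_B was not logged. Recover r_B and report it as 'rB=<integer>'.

m = 25
d = (-23, 12);  v_rel = (-1, 0),  |v_rel|² = 1
v_rel×d = (-1)·(12) − (0)·(-23) = -12
since m = R²·1 − (-12)²:  R² = (144 + 25) / 1 = 169
R = √169 = 13  ⇒  r_B = 13 − 6 = 7

rB=7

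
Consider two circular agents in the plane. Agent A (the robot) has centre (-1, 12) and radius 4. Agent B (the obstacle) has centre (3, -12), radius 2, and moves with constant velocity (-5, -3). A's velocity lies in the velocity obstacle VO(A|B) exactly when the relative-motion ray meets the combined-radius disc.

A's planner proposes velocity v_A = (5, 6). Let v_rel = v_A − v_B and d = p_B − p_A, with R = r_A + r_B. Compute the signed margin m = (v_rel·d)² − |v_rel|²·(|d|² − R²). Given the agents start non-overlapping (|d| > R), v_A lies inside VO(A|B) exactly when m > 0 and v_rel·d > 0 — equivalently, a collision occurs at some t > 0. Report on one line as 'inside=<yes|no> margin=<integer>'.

d = (4, -24),  |d|² = 592;  R = 4+2 = 6,  c = 592−6² = 556
v_rel = (10, 9),  |v_rel|² = 181;  v_rel·d = (10)·(4) + (9)·(-24) = -176
181·t² + 352·t + 556 = 0  ⇒  m = (-176)² − 181·556 = -69660
m = -69660 < 0,  v_rel·d = -176 < 0  ⇒  outside

inside=no margin=-69660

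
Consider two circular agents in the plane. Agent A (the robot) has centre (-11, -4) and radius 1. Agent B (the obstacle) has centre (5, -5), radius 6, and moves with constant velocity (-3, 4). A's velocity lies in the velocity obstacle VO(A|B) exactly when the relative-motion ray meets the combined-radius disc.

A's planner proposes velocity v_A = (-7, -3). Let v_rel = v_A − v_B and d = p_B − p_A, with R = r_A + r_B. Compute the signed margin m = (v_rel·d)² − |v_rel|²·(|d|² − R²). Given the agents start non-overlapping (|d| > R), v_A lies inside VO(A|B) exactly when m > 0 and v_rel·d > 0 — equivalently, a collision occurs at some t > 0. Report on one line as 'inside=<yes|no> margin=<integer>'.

d = (16, -1),  |d|² = 257;  R = 1+6 = 7,  c = 257−7² = 208
v_rel = (-4, -7),  |v_rel|² = 65;  v_rel·d = (-4)·(16) + (-7)·(-1) = -57
65·t² + 114·t + 208 = 0  ⇒  m = (-57)² − 65·208 = -10271
m = -10271 < 0,  v_rel·d = -57 < 0  ⇒  outside

inside=no margin=-10271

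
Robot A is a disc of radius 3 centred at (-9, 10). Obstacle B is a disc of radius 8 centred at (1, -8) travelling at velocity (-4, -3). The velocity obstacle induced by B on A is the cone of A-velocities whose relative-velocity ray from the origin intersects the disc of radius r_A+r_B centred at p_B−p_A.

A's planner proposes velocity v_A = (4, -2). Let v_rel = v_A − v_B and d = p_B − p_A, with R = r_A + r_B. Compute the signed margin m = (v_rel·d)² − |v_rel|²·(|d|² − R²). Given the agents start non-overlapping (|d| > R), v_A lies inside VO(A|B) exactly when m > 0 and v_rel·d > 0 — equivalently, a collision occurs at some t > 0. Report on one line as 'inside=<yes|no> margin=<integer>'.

d = (10, -18),  |d|² = 424;  R = 3+8 = 11,  c = 424−11² = 303
v_rel = (8, 1),  |v_rel|² = 65;  v_rel·d = (8)·(10) + (1)·(-18) = 62
65·t² − 124·t + 303 = 0  ⇒  m = 62² − 65·303 = -15851
m = -15851 < 0,  v_rel·d = 62 > 0  ⇒  outside

inside=no margin=-15851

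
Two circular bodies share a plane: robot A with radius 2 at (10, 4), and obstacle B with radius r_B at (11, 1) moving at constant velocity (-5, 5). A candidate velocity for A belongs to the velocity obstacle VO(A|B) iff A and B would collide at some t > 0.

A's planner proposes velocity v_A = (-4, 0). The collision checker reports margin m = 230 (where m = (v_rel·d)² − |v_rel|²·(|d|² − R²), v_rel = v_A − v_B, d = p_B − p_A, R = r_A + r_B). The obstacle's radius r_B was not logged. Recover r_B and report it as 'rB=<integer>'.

m = 230
d = (1, -3);  v_rel = (1, -5),  |v_rel|² = 26
v_rel×d = (1)·(-3) − (-5)·(1) = 2
since m = R²·26 − 2²:  R² = (4 + 230) / 26 = 9
R = √9 = 3  ⇒  r_B = 3 − 2 = 1

rB=1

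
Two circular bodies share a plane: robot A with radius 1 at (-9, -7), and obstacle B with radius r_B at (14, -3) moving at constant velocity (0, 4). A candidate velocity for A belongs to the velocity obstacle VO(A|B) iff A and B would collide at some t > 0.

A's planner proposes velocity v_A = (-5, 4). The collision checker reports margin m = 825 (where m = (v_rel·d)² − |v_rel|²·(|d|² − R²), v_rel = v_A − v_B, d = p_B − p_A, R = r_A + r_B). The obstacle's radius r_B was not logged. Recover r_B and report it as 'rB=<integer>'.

m = 825
d = (23, 4);  v_rel = (-5, 0),  |v_rel|² = 25
v_rel×d = (-5)·(4) − (0)·(23) = -20
since m = R²·25 − (-20)²:  R² = (400 + 825) / 25 = 49
R = √49 = 7  ⇒  r_B = 7 − 1 = 6

rB=6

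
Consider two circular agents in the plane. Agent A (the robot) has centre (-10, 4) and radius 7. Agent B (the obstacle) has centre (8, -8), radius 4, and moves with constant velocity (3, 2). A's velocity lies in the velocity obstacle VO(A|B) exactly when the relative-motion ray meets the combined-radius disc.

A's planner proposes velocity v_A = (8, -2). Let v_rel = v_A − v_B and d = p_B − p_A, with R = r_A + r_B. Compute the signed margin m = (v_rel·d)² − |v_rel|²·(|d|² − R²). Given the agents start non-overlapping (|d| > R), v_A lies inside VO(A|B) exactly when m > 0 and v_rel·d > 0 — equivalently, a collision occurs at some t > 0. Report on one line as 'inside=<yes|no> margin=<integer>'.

d = (18, -12),  |d|² = 468;  R = 7+4 = 11,  c = 468−11² = 347
v_rel = (5, -4),  |v_rel|² = 41;  v_rel·d = (5)·(18) + (-4)·(-12) = 138
41·t² − 276·t + 347 = 0  ⇒  m = 138² − 41·347 = 4817
m = 4817 > 0,  v_rel·d = 138 > 0  ⇒  inside

inside=yes margin=4817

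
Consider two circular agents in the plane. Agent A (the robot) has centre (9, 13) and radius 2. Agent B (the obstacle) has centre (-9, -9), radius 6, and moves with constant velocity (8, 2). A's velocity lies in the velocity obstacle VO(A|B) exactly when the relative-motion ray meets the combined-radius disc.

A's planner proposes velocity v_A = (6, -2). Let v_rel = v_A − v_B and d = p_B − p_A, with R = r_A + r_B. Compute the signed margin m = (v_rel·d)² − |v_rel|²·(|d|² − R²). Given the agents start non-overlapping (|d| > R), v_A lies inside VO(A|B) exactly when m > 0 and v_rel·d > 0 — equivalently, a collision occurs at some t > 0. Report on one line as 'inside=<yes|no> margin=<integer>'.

d = (-18, -22),  |d|² = 808;  R = 2+6 = 8,  c = 808−8² = 744
v_rel = (-2, -4),  |v_rel|² = 20;  v_rel·d = (-2)·(-18) + (-4)·(-22) = 124
20·t² − 248·t + 744 = 0  ⇒  m = 124² − 20·744 = 496
m = 496 > 0,  v_rel·d = 124 > 0  ⇒  inside

inside=yes margin=496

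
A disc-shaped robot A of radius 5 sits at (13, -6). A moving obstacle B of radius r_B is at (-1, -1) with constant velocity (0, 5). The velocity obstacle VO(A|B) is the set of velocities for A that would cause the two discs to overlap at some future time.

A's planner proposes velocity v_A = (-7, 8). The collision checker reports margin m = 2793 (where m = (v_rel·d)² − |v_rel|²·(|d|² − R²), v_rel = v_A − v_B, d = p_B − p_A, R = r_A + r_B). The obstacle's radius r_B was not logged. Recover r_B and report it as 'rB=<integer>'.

m = 2793
d = (-14, 5);  v_rel = (-7, 3),  |v_rel|² = 58
v_rel×d = (-7)·(5) − (3)·(-14) = 7
since m = R²·58 − 7²:  R² = (49 + 2793) / 58 = 49
R = √49 = 7  ⇒  r_B = 7 − 5 = 2

rB=2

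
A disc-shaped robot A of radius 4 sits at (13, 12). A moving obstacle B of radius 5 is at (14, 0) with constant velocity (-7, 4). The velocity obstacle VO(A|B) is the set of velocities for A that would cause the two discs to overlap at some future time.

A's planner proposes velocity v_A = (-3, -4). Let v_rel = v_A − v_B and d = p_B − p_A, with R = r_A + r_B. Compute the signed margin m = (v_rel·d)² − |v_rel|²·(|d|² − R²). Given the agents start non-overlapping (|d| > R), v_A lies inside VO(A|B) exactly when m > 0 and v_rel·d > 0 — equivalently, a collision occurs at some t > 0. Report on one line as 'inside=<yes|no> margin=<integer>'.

d = (1, -12),  |d|² = 145;  R = 4+5 = 9,  c = 145−9² = 64
v_rel = (4, -8),  |v_rel|² = 80;  v_rel·d = (4)·(1) + (-8)·(-12) = 100
80·t² − 200·t + 64 = 0  ⇒  m = 100² − 80·64 = 4880
m = 4880 > 0,  v_rel·d = 100 > 0  ⇒  inside

inside=yes margin=4880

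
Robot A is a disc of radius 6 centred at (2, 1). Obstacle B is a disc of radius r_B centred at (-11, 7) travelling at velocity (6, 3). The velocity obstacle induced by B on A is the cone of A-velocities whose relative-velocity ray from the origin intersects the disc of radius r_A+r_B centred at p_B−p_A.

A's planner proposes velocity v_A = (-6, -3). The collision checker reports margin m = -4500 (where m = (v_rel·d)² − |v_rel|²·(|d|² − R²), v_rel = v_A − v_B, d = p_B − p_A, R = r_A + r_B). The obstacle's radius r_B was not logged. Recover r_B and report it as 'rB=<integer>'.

m = -4500
d = (-13, 6);  v_rel = (-12, -6),  |v_rel|² = 180
v_rel×d = (-12)·(6) − (-6)·(-13) = -150
since m = R²·180 − (-150)²:  R² = (22500 + -4500) / 180 = 100
R = √100 = 10  ⇒  r_B = 10 − 6 = 4

rB=4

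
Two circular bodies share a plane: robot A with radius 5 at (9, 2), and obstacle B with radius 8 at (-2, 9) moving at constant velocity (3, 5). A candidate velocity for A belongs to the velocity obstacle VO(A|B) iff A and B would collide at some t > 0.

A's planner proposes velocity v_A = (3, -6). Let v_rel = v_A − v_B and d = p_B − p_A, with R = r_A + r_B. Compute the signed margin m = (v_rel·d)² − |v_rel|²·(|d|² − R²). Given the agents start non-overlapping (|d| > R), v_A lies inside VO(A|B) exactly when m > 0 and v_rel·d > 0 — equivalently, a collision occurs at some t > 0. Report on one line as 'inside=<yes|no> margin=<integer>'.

d = (-11, 7),  |d|² = 170;  R = 5+8 = 13,  c = 170−13² = 1
v_rel = (0, -11),  |v_rel|² = 121;  v_rel·d = (0)·(-11) + (-11)·(7) = -77
121·t² + 154·t + 1 = 0  ⇒  m = (-77)² − 121·1 = 5808
m = 5808 > 0,  v_rel·d = -77 < 0  ⇒  outside

inside=no margin=5808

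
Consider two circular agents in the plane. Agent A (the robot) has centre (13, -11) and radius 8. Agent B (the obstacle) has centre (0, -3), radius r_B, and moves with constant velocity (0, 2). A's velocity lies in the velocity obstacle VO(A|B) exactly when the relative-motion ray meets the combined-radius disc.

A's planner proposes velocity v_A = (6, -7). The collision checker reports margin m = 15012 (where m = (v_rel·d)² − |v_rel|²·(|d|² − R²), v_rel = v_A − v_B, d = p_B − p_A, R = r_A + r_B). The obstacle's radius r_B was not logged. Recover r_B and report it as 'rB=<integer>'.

m = 15012
d = (-13, 8);  v_rel = (6, -9),  |v_rel|² = 117
v_rel×d = (6)·(8) − (-9)·(-13) = -69
since m = R²·117 − (-69)²:  R² = (4761 + 15012) / 117 = 169
R = √169 = 13  ⇒  r_B = 13 − 8 = 5

rB=5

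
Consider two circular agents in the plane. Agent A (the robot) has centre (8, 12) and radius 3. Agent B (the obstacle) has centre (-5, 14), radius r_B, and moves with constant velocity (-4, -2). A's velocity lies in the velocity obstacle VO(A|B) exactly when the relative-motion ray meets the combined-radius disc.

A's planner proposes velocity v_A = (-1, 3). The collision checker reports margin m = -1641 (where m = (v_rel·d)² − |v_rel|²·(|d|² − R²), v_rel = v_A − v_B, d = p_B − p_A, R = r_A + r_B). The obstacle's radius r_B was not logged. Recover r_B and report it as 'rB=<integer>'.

m = -1641
d = (-13, 2);  v_rel = (3, 5),  |v_rel|² = 34
v_rel×d = (3)·(2) − (5)·(-13) = 71
since m = R²·34 − 71²:  R² = (5041 + -1641) / 34 = 100
R = √100 = 10  ⇒  r_B = 10 − 3 = 7

rB=7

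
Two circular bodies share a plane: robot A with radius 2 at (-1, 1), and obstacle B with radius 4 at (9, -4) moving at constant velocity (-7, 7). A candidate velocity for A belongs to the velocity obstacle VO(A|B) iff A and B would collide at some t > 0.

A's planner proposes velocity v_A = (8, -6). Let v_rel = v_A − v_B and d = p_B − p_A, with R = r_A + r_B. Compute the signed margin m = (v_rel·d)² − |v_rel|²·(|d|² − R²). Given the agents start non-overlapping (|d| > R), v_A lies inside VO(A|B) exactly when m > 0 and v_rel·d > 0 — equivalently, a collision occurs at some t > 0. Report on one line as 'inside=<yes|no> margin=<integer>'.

d = (10, -5),  |d|² = 125;  R = 2+4 = 6,  c = 125−6² = 89
v_rel = (15, -13),  |v_rel|² = 394;  v_rel·d = (15)·(10) + (-13)·(-5) = 215
394·t² − 430·t + 89 = 0  ⇒  m = 215² − 394·89 = 11159
m = 11159 > 0,  v_rel·d = 215 > 0  ⇒  inside

inside=yes margin=11159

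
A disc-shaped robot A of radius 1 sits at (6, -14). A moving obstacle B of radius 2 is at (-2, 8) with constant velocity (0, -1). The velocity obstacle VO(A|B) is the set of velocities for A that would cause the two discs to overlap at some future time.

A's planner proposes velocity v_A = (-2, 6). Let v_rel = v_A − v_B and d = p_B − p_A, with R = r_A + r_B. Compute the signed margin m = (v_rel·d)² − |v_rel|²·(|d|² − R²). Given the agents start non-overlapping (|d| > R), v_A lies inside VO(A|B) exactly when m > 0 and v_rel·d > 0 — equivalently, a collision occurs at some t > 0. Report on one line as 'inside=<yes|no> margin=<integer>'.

d = (-8, 22),  |d|² = 548;  R = 1+2 = 3,  c = 548−3² = 539
v_rel = (-2, 7),  |v_rel|² = 53;  v_rel·d = (-2)·(-8) + (7)·(22) = 170
53·t² − 340·t + 539 = 0  ⇒  m = 170² − 53·539 = 333
m = 333 > 0,  v_rel·d = 170 > 0  ⇒  inside

inside=yes margin=333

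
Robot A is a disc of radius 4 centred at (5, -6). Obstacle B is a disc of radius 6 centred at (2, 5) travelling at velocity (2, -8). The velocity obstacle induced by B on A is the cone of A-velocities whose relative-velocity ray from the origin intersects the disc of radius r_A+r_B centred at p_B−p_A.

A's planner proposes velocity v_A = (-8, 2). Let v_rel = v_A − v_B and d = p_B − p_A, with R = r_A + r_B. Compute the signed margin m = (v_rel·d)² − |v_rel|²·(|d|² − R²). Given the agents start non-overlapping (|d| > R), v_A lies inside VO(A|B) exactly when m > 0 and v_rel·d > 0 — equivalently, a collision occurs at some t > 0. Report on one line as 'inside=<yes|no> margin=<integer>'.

d = (-3, 11),  |d|² = 130;  R = 4+6 = 10,  c = 130−10² = 30
v_rel = (-10, 10),  |v_rel|² = 200;  v_rel·d = (-10)·(-3) + (10)·(11) = 140
200·t² − 280·t + 30 = 0  ⇒  m = 140² − 200·30 = 13600
m = 13600 > 0,  v_rel·d = 140 > 0  ⇒  inside

inside=yes margin=13600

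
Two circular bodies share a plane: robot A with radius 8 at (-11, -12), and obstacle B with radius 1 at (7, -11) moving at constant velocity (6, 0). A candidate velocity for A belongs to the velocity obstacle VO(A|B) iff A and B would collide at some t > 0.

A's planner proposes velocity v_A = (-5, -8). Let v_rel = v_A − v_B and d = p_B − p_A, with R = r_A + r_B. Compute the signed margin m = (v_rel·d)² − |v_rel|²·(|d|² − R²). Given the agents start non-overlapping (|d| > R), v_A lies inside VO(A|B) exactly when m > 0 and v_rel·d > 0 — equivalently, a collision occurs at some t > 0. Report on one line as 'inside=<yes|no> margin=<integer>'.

d = (18, 1),  |d|² = 325;  R = 8+1 = 9,  c = 325−9² = 244
v_rel = (-11, -8),  |v_rel|² = 185;  v_rel·d = (-11)·(18) + (-8)·(1) = -206
185·t² + 412·t + 244 = 0  ⇒  m = (-206)² − 185·244 = -2704
m = -2704 < 0,  v_rel·d = -206 < 0  ⇒  outside

inside=no margin=-2704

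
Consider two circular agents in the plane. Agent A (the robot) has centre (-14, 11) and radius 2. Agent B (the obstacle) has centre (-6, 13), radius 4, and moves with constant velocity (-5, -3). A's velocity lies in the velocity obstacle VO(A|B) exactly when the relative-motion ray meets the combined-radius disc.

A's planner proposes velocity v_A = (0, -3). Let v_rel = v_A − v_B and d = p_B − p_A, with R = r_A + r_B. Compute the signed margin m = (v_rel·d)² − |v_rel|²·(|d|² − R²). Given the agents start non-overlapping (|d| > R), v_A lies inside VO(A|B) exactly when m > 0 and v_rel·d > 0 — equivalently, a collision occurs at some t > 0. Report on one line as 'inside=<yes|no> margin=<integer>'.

d = (8, 2),  |d|² = 68;  R = 2+4 = 6,  c = 68−6² = 32
v_rel = (5, 0),  |v_rel|² = 25;  v_rel·d = (5)·(8) + (0)·(2) = 40
25·t² − 80·t + 32 = 0  ⇒  m = 40² − 25·32 = 800
m = 800 > 0,  v_rel·d = 40 > 0  ⇒  inside

inside=yes margin=800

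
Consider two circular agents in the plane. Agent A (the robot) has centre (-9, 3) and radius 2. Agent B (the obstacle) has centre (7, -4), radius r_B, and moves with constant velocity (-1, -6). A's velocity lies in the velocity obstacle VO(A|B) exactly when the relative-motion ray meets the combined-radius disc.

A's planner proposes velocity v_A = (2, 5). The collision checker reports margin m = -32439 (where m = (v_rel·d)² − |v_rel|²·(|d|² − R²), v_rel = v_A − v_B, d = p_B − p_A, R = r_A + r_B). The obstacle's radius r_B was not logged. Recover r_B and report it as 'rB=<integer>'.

m = -32439
d = (16, -7);  v_rel = (3, 11),  |v_rel|² = 130
v_rel×d = (3)·(-7) − (11)·(16) = -197
since m = R²·130 − (-197)²:  R² = (38809 + -32439) / 130 = 49
R = √49 = 7  ⇒  r_B = 7 − 2 = 5

rB=5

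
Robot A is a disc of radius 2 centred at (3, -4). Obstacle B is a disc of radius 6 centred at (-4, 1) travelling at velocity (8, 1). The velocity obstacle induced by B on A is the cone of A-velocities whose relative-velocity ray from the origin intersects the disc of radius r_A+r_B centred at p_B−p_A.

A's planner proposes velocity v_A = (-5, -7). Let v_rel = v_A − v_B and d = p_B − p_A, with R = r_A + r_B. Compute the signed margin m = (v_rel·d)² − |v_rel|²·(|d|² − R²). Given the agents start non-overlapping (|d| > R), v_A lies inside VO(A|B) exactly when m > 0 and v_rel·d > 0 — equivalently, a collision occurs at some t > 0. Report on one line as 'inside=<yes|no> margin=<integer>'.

d = (-7, 5),  |d|² = 74;  R = 2+6 = 8,  c = 74−8² = 10
v_rel = (-13, -8),  |v_rel|² = 233;  v_rel·d = (-13)·(-7) + (-8)·(5) = 51
233·t² − 102·t + 10 = 0  ⇒  m = 51² − 233·10 = 271
m = 271 > 0,  v_rel·d = 51 > 0  ⇒  inside

inside=yes margin=271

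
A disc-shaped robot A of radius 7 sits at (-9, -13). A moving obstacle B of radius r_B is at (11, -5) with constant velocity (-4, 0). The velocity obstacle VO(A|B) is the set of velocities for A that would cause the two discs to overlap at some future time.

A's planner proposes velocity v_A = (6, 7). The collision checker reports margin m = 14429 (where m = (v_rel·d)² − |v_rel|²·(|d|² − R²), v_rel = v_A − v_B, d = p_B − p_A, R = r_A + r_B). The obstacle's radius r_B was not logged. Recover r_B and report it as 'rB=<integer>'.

m = 14429
d = (20, 8);  v_rel = (10, 7),  |v_rel|² = 149
v_rel×d = (10)·(8) − (7)·(20) = -60
since m = R²·149 − (-60)²:  R² = (3600 + 14429) / 149 = 121
R = √121 = 11  ⇒  r_B = 11 − 7 = 4

rB=4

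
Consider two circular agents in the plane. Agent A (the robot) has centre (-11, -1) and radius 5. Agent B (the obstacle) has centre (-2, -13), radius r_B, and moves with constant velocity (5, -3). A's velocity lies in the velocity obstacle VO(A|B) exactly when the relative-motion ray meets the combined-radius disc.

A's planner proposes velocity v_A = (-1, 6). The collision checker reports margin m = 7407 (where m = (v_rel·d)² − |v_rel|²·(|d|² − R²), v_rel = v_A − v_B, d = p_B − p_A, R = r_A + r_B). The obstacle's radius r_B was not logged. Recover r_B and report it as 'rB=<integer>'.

m = 7407
d = (9, -12);  v_rel = (-6, 9),  |v_rel|² = 117
v_rel×d = (-6)·(-12) − (9)·(9) = -9
since m = R²·117 − (-9)²:  R² = (81 + 7407) / 117 = 64
R = √64 = 8  ⇒  r_B = 8 − 5 = 3

rB=3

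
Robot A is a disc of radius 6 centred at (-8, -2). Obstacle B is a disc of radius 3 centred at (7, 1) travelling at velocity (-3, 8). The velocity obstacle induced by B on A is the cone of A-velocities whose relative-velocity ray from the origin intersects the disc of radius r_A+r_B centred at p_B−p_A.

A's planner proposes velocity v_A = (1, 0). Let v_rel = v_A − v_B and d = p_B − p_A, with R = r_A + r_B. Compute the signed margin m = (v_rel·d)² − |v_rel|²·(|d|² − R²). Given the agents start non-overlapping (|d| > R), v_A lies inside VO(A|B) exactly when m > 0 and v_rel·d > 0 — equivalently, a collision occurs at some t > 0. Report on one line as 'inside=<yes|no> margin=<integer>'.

d = (15, 3),  |d|² = 234;  R = 6+3 = 9,  c = 234−9² = 153
v_rel = (4, -8),  |v_rel|² = 80;  v_rel·d = (4)·(15) + (-8)·(3) = 36
80·t² − 72·t + 153 = 0  ⇒  m = 36² − 80·153 = -10944
m = -10944 < 0,  v_rel·d = 36 > 0  ⇒  outside

inside=no margin=-10944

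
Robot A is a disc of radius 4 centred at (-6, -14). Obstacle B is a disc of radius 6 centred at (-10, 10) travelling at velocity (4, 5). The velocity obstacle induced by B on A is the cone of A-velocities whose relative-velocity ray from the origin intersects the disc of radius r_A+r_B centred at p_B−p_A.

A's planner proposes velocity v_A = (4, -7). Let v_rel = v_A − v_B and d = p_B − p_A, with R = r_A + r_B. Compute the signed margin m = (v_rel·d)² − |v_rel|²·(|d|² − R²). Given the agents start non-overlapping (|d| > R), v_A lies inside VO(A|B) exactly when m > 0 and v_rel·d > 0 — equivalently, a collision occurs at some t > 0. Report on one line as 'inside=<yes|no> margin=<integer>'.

d = (-4, 24),  |d|² = 592;  R = 4+6 = 10,  c = 592−10² = 492
v_rel = (0, -12),  |v_rel|² = 144;  v_rel·d = (0)·(-4) + (-12)·(24) = -288
144·t² + 576·t + 492 = 0  ⇒  m = (-288)² − 144·492 = 12096
m = 12096 > 0,  v_rel·d = -288 < 0  ⇒  outside

inside=no margin=12096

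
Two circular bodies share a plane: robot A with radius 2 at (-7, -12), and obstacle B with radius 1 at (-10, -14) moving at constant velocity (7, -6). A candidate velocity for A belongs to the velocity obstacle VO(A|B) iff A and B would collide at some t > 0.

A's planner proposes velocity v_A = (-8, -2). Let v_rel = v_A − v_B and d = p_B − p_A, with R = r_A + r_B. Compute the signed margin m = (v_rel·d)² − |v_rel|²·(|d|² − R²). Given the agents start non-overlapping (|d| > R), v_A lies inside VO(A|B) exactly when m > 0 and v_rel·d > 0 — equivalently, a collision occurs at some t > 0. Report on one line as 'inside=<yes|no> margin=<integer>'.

d = (-3, -2),  |d|² = 13;  R = 2+1 = 3,  c = 13−3² = 4
v_rel = (-15, 4),  |v_rel|² = 241;  v_rel·d = (-15)·(-3) + (4)·(-2) = 37
241·t² − 74·t + 4 = 0  ⇒  m = 37² − 241·4 = 405
m = 405 > 0,  v_rel·d = 37 > 0  ⇒  inside

inside=yes margin=405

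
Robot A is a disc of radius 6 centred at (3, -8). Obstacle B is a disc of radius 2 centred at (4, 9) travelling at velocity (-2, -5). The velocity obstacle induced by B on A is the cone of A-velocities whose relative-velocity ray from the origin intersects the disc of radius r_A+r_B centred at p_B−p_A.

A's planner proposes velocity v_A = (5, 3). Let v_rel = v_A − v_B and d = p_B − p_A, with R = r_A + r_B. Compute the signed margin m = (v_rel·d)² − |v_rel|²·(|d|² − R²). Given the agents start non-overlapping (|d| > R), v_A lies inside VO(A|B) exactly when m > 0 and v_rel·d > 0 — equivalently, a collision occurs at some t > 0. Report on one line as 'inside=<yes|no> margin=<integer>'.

d = (1, 17),  |d|² = 290;  R = 6+2 = 8,  c = 290−8² = 226
v_rel = (7, 8),  |v_rel|² = 113;  v_rel·d = (7)·(1) + (8)·(17) = 143
113·t² − 286·t + 226 = 0  ⇒  m = 143² − 113·226 = -5089
m = -5089 < 0,  v_rel·d = 143 > 0  ⇒  outside

inside=no margin=-5089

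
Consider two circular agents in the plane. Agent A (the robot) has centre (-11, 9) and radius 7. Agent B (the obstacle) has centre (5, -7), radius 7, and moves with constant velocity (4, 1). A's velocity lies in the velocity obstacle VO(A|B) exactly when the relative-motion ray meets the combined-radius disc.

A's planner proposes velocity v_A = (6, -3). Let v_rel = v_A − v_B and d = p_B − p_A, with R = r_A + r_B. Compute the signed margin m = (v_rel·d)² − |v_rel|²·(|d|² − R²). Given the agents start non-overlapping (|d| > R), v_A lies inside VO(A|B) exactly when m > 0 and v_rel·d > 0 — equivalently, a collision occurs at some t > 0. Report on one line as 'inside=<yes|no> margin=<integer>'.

d = (16, -16),  |d|² = 512;  R = 7+7 = 14,  c = 512−14² = 316
v_rel = (2, -4),  |v_rel|² = 20;  v_rel·d = (2)·(16) + (-4)·(-16) = 96
20·t² − 192·t + 316 = 0  ⇒  m = 96² − 20·316 = 2896
m = 2896 > 0,  v_rel·d = 96 > 0  ⇒  inside

inside=yes margin=2896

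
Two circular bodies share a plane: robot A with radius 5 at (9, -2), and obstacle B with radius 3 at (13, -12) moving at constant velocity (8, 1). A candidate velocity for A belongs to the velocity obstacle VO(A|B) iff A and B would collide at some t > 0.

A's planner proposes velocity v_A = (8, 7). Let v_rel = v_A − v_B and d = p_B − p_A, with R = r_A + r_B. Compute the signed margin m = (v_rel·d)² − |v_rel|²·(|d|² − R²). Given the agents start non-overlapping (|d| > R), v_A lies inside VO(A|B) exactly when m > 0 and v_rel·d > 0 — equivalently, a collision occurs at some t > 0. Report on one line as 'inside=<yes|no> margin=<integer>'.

d = (4, -10),  |d|² = 116;  R = 5+3 = 8,  c = 116−8² = 52
v_rel = (0, 6),  |v_rel|² = 36;  v_rel·d = (0)·(4) + (6)·(-10) = -60
36·t² + 120·t + 52 = 0  ⇒  m = (-60)² − 36·52 = 1728
m = 1728 > 0,  v_rel·d = -60 < 0  ⇒  outside

inside=no margin=1728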